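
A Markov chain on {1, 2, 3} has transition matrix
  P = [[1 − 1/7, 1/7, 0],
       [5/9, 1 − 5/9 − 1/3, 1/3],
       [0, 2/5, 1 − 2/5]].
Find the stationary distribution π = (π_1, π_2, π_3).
π = (70/103, 18/103, 15/103)

This is a birth-death chain on three states, which satisfies detailed balance: π_1 · P_{12} = π_2 · P_{21} and π_2 · P_{23} = π_3 · P_{32}.
From π_1 · 1/7 = π_2 · 5/9: π_2/π_1 = (1/7)/(5/9) = 9/35.
From π_2 · 1/3 = π_3 · 2/5: π_3/π_2 = (1/3)/(2/5) = 5/6.
Take π_1 proportional to 1; then unnormalized π = (1, 9/35, 3/14). Normalize by dividing by the sum 103/70:
  π = (70/103, 18/103, 15/103).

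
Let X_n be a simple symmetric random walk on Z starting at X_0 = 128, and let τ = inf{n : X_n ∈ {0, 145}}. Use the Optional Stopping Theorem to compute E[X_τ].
E[X_τ] = 128

X_n is a martingale and τ is a bounded-mean stopping time (indeed τ is finite a.s. with bounded expectation since the walk is in a bounded region). By the OST, E[X_τ] = E[X_0] = 128. Equivalently: E[X_τ] = 145 · P(hit 145 first) + 0 · P(hit 0 first) = 145 · (128/145) = 128.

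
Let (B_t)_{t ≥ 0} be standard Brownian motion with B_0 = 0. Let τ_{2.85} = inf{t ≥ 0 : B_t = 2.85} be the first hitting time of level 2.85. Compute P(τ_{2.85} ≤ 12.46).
P(τ_{2.85} ≤ 12.46) = 2(1 − Φ(2.85/√12.46)) = 2(1 − Φ(0.8074)) ≈ 0.4194

By the reflection principle for standard BM, P(τ_b ≤ t) = 2 · P(B_t ≥ b). Since B_t ~ N(0, t), P(B_t ≥ 2.85) = 1 − Φ(2.85/√t) = 1 − Φ(2.85/√12.46) = 1 − Φ(0.8074) ≈ 0.20972. Doubling: P(τ_{2.85} ≤ 12.46) ≈ 2 · 0.20972 = 0.41944 ≈ 0.4194.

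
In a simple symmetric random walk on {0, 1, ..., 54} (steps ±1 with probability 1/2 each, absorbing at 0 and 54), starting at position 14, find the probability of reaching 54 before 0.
P(hit 54 before 0) = 14/54 = 7/27

Let u_k = P(hit 54 before 0 | start at k). Then u_0 = 0, u_54 = 1, and u_k = u_{k-1}/2 + u_{k+1}/2 for 1 ≤ k ≤ 53. This harmonic recurrence is solved by u_k = k/54, giving u_14 = 14/54 = 7/27.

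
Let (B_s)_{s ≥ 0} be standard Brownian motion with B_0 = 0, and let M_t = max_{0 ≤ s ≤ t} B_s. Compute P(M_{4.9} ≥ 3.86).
P(M_{4.9} ≥ 3.86) = 2·P(B_{4.9} ≥ 3.86) = 2(1 − Φ(3.86/√4.9)) ≈ 0.0812

By the reflection principle for Brownian motion, P(M_t ≥ a) = 2 · P(B_t ≥ a) for a ≥ 0. Since B_t ~ N(0, t), P(B_t ≥ 3.86) = 1 − Φ(3.86/√t) = 1 − Φ(3.86/√4.9) = 1 − Φ(1.7438). So
  P(M_{4.9} ≥ 3.86) = 2(1 − Φ(1.7438)) ≈ 0.0812.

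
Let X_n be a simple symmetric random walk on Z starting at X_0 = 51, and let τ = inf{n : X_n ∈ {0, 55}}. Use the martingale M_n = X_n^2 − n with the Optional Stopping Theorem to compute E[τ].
E[τ] = 204

M_n = X_n^2 − n is a martingale (since E[X_{n+1}^2 | F_n] = X_n^2 + 1). By OST (τ has finite mean in a bounded region), E[M_τ] = E[M_0] = X_0^2 − 0 = 51^2 = 2601. Also E[M_τ] = E[X_τ^2] − E[τ]. The walk exits at 0 or 55, with P(hit 55 first) = 51/55, so E[X_τ^2] = 55^2 · 51/55 + 0 = 2805. Thus E[τ] = E[X_τ^2] − E[M_τ] = 2805 − 2601 = 204 = 51(55 − 51) = 204.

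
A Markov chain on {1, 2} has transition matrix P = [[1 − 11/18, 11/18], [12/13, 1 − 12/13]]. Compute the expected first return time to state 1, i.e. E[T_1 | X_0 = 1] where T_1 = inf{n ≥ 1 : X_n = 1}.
E[T_1 | X_0 = 1] = 1/π_1 = 359/216

For an irreducible recurrent Markov chain with stationary distribution π, E[T_i | X_0 = i] = 1/π_i (Kac's formula). Here π_1 = (12/13)/(11/18 + 12/13) = (12/13)/(359/234) = 216/359, so E[T_1 | X_0 = 1] = 1/π_1 = (11/18 + 12/13)/(12/13) = (359/234)/(12/13) = 359/216.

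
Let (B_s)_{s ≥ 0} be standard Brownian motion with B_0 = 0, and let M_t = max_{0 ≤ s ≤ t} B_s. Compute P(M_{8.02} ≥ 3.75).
P(M_{8.02} ≥ 3.75) = 2·P(B_{8.02} ≥ 3.75) = 2(1 − Φ(3.75/√8.02)) ≈ 0.1854

By the reflection principle for Brownian motion, P(M_t ≥ a) = 2 · P(B_t ≥ a) for a ≥ 0. Since B_t ~ N(0, t), P(B_t ≥ 3.75) = 1 − Φ(3.75/√t) = 1 − Φ(3.75/√8.02) = 1 − Φ(1.3242). So
  P(M_{8.02} ≥ 3.75) = 2(1 − Φ(1.3242)) ≈ 0.1854.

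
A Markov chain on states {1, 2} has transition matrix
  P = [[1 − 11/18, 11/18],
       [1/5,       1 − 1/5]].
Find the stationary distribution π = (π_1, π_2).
π_1 = 18/73, π_2 = 55/73

Solve πP = π with π_1 + π_2 = 1. From πP = π: π_1 · (1 − 11/18) + π_2 · 1/5 = π_1 ⇒ π_2 · 1/5 = π_1 · 11/18 ⇒ π_2/π_1 = (11/18)/(1/5) = 55/18. Together with π_1 + π_2 = 1:
  π_1 = (1/5)/(11/18 + 1/5) = (1/5)/(73/90) = 18/73,
  π_2 = (11/18)/(11/18 + 1/5) = (11/18)/(73/90) = 55/73.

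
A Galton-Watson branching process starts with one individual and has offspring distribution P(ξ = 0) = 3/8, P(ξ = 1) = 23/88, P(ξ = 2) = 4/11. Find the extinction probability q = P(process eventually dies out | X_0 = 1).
q = 1

Mean offspring μ = 0·3/8 + 1·23/88 + 2·4/11 = 87/88 ≤ 1. For μ ≤ 1 with offspring not concentrated at 1, the Galton-Watson process goes extinct almost surely, so q = 1.
(Algebraic check: The pgf is f(s) = 3/8 + 23/88·s + 4/11·s². The extinction probability q is the smallest fixed point of f in [0, 1]. Setting s = f(s):
  4/11·s² + (23/88 − 1)·s + 3/8 = 0
  4/11·s² − (3/8 + 4/11)·s + 3/8 = 0
which factors as (s − 1)·(4/11·s − 3/8) = 0, giving roots s = 1 and s = (3/8)/(4/11) = 33/32. Since 33/32 ≥ 1, the smallest root in [0, 1] is s = 1.)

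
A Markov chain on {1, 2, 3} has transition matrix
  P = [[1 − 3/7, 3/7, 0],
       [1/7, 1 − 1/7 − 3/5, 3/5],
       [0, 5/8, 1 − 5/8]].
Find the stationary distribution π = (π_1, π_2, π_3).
π = (25/172, 75/172, 18/43)

This is a birth-death chain on three states, which satisfies detailed balance: π_1 · P_{12} = π_2 · P_{21} and π_2 · P_{23} = π_3 · P_{32}.
From π_1 · 3/7 = π_2 · 1/7: π_2/π_1 = (3/7)/(1/7) = 3.
From π_2 · 3/5 = π_3 · 5/8: π_3/π_2 = (3/5)/(5/8) = 24/25.
Take π_1 proportional to 1; then unnormalized π = (1, 3, 72/25). Normalize by dividing by the sum 172/25:
  π = (25/172, 75/172, 18/43).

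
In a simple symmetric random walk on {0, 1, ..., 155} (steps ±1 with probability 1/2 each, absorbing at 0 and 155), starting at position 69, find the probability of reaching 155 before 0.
P(hit 155 before 0) = 69/155

Let u_k = P(hit 155 before 0 | start at k). Then u_0 = 0, u_155 = 1, and u_k = u_{k-1}/2 + u_{k+1}/2 for 1 ≤ k ≤ 154. This harmonic recurrence is solved by u_k = k/155, giving u_69 = 69/155.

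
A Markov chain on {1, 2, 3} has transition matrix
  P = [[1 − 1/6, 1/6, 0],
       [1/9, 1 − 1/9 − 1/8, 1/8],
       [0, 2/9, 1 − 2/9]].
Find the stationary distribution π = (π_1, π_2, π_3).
π = (32/107, 48/107, 27/107)

This is a birth-death chain on three states, which satisfies detailed balance: π_1 · P_{12} = π_2 · P_{21} and π_2 · P_{23} = π_3 · P_{32}.
From π_1 · 1/6 = π_2 · 1/9: π_2/π_1 = (1/6)/(1/9) = 3/2.
From π_2 · 1/8 = π_3 · 2/9: π_3/π_2 = (1/8)/(2/9) = 9/16.
Take π_1 proportional to 1; then unnormalized π = (1, 3/2, 27/32). Normalize by dividing by the sum 107/32:
  π = (32/107, 48/107, 27/107).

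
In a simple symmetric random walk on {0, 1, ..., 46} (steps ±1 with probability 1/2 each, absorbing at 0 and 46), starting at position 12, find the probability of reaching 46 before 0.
P(hit 46 before 0) = 12/46 = 6/23

Let u_k = P(hit 46 before 0 | start at k). Then u_0 = 0, u_46 = 1, and u_k = u_{k-1}/2 + u_{k+1}/2 for 1 ≤ k ≤ 45. This harmonic recurrence is solved by u_k = k/46, giving u_12 = 12/46 = 6/23.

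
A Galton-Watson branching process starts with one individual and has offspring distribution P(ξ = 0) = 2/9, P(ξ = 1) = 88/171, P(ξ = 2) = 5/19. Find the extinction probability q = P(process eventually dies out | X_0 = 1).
q = 38/45

The pgf is f(s) = 2/9 + 88/171·s + 5/19·s². The extinction probability q is the smallest fixed point of f in [0, 1]. Setting s = f(s):
  5/19·s² + (88/171 − 1)·s + 2/9 = 0
  5/19·s² − (2/9 + 5/19)·s + 2/9 = 0
which factors as (s − 1)·(5/19·s − 2/9) = 0, giving roots s = 1 and s = (2/9)/(5/19) = 38/45.
Mean offspring μ = 88/171 + 2·5/19 = 178/171 > 1 (supercritical), so q < 1. The extinction probability is the smaller root: q = (2/9)/(5/19) = 38/45.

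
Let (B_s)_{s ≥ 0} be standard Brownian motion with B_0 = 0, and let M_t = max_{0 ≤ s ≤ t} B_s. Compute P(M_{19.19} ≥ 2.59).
P(M_{19.19} ≥ 2.59) = 2·P(B_{19.19} ≥ 2.59) = 2(1 − Φ(2.59/√19.19)) ≈ 0.5544

By the reflection principle for Brownian motion, P(M_t ≥ a) = 2 · P(B_t ≥ a) for a ≥ 0. Since B_t ~ N(0, t), P(B_t ≥ 2.59) = 1 − Φ(2.59/√t) = 1 − Φ(2.59/√19.19) = 1 − Φ(0.5912). So
  P(M_{19.19} ≥ 2.59) = 2(1 − Φ(0.5912)) ≈ 0.5544.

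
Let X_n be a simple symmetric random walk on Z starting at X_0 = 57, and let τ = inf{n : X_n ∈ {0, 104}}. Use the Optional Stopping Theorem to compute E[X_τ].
E[X_τ] = 57

X_n is a martingale and τ is a bounded-mean stopping time (indeed τ is finite a.s. with bounded expectation since the walk is in a bounded region). By the OST, E[X_τ] = E[X_0] = 57. Equivalently: E[X_τ] = 104 · P(hit 104 first) + 0 · P(hit 0 first) = 104 · (57/104) = 57.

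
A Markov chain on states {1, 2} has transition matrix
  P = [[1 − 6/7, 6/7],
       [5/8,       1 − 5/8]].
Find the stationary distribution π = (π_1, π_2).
π_1 = 35/83, π_2 = 48/83

Solve πP = π with π_1 + π_2 = 1. From πP = π: π_1 · (1 − 6/7) + π_2 · 5/8 = π_1 ⇒ π_2 · 5/8 = π_1 · 6/7 ⇒ π_2/π_1 = (6/7)/(5/8) = 48/35. Together with π_1 + π_2 = 1:
  π_1 = (5/8)/(6/7 + 5/8) = (5/8)/(83/56) = 35/83,
  π_2 = (6/7)/(6/7 + 5/8) = (6/7)/(83/56) = 48/83.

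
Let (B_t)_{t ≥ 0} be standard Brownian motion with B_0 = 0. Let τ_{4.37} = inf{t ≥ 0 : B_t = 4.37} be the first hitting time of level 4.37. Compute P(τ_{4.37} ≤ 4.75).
P(τ_{4.37} ≤ 4.75) = 2(1 − Φ(4.37/√4.75)) = 2(1 − Φ(2.0051)) ≈ 0.0450

By the reflection principle for standard BM, P(τ_b ≤ t) = 2 · P(B_t ≥ b). Since B_t ~ N(0, t), P(B_t ≥ 4.37) = 1 − Φ(4.37/√t) = 1 − Φ(4.37/√4.75) = 1 − Φ(2.0051) ≈ 0.02248. Doubling: P(τ_{4.37} ≤ 4.75) ≈ 2 · 0.02248 = 0.04496 ≈ 0.0450.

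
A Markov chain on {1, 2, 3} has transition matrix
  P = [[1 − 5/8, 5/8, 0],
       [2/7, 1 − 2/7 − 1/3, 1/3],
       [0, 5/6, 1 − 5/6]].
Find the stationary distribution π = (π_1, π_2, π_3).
π = (16/65, 7/13, 14/65)

This is a birth-death chain on three states, which satisfies detailed balance: π_1 · P_{12} = π_2 · P_{21} and π_2 · P_{23} = π_3 · P_{32}.
From π_1 · 5/8 = π_2 · 2/7: π_2/π_1 = (5/8)/(2/7) = 35/16.
From π_2 · 1/3 = π_3 · 5/6: π_3/π_2 = (1/3)/(5/6) = 2/5.
Take π_1 proportional to 1; then unnormalized π = (1, 35/16, 7/8). Normalize by dividing by the sum 65/16:
  π = (16/65, 7/13, 14/65).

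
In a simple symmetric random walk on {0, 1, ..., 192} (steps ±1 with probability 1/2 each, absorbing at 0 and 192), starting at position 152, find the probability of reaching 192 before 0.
P(hit 192 before 0) = 152/192 = 19/24

Let u_k = P(hit 192 before 0 | start at k). Then u_0 = 0, u_192 = 1, and u_k = u_{k-1}/2 + u_{k+1}/2 for 1 ≤ k ≤ 191. This harmonic recurrence is solved by u_k = k/192, giving u_152 = 152/192 = 19/24.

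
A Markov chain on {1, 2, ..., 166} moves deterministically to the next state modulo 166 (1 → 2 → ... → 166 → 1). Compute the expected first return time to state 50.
E[T_50 | X_0 = 50] = 166

The chain cycles deterministically, so starting at state 50 it returns in exactly 166 steps. Equivalently, the stationary distribution is uniform π_j = 1/166 for every state j, so by Kac's formula E[T_50] = 1/π_50 = 166.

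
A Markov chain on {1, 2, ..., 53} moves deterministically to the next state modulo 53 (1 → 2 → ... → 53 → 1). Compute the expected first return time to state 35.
E[T_35 | X_0 = 35] = 53

The chain cycles deterministically, so starting at state 35 it returns in exactly 53 steps. Equivalently, the stationary distribution is uniform π_j = 1/53 for every state j, so by Kac's formula E[T_35] = 1/π_35 = 53.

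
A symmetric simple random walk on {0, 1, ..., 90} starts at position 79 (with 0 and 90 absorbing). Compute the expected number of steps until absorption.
E[τ | X_0 = 79] = 869

Let v_k = E[τ | X_0 = k]. Boundary: v_0 = v_90 = 0. Recurrence: v_k = 1 + (v_{k-1} + v_{k+1})/2 for 1 ≤ k ≤ 89. The particular solution to v_k − (v_{k-1} + v_{k+1})/2 = 1 is v_k = −k^2. Adding homogeneous solution A + B k and matching boundaries gives v_k = k (90 − k). Substituting k = 79: v_79 = 79 · 11 = 869.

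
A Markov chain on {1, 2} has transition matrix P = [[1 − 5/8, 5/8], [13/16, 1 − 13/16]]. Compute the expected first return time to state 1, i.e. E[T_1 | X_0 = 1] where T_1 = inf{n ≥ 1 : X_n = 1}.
E[T_1 | X_0 = 1] = 1/π_1 = 23/13

For an irreducible recurrent Markov chain with stationary distribution π, E[T_i | X_0 = i] = 1/π_i (Kac's formula). Here π_1 = (13/16)/(5/8 + 13/16) = (13/16)/(23/16) = 13/23, so E[T_1 | X_0 = 1] = 1/π_1 = (5/8 + 13/16)/(13/16) = (23/16)/(13/16) = 23/13.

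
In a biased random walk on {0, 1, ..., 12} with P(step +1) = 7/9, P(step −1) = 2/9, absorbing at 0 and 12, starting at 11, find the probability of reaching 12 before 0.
P(hit 12 before 0) = (1 − (2/7)^11) / (1 − (2/7)^12) = 2768254573/2768256621

Let u_k denote P(reach 12 before 0 | start at k). Boundary: u_0 = 0, u_12 = 1. Recurrence: u_k = 7/9·u_{k+1} + 2/9·u_{k-1} for 1 ≤ k ≤ 11. Try u_k = A + B·r^k with r = q/p = (2/9)/(7/9) = 2/7. Substitution satisfies the recurrence; boundary conditions give:
  u_k = (1 − r^k) / (1 − r^N) = (1 − (2/7)^11) / (1 − (2/7)^12) = 2768254573/2768256621.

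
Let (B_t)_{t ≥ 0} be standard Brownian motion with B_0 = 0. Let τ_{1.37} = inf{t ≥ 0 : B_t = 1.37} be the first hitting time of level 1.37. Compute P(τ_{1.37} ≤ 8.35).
P(τ_{1.37} ≤ 8.35) = 2(1 − Φ(1.37/√8.35)) = 2(1 − Φ(0.4741)) ≈ 0.6354

By the reflection principle for standard BM, P(τ_b ≤ t) = 2 · P(B_t ≥ b). Since B_t ~ N(0, t), P(B_t ≥ 1.37) = 1 − Φ(1.37/√t) = 1 − Φ(1.37/√8.35) = 1 − Φ(0.4741) ≈ 0.31771. Doubling: P(τ_{1.37} ≤ 8.35) ≈ 2 · 0.31771 = 0.63542 ≈ 0.6354.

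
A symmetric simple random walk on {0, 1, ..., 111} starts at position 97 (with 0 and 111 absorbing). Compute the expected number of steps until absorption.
E[τ | X_0 = 97] = 1358

Let v_k = E[τ | X_0 = k]. Boundary: v_0 = v_111 = 0. Recurrence: v_k = 1 + (v_{k-1} + v_{k+1})/2 for 1 ≤ k ≤ 110. The particular solution to v_k − (v_{k-1} + v_{k+1})/2 = 1 is v_k = −k^2. Adding homogeneous solution A + B k and matching boundaries gives v_k = k (111 − k). Substituting k = 97: v_97 = 97 · 14 = 1358.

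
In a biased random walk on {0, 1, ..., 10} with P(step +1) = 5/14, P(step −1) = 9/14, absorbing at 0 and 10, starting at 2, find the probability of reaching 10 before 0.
P(hit 10 before 0) = (1 − (9/5)^2) / (1 − (9/5)^10) = 390625/62089621

Let u_k denote P(reach 10 before 0 | start at k). Boundary: u_0 = 0, u_10 = 1. Recurrence: u_k = 5/14·u_{k+1} + 9/14·u_{k-1} for 1 ≤ k ≤ 9. Try u_k = A + B·r^k with r = q/p = (9/14)/(5/14) = 9/5. Substitution satisfies the recurrence; boundary conditions give:
  u_k = (1 − r^k) / (1 − r^N) = (1 − (9/5)^2) / (1 − (9/5)^10) = 390625/62089621.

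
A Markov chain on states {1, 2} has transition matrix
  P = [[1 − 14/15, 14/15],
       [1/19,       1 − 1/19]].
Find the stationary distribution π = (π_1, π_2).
π_1 = 15/281, π_2 = 266/281

Solve πP = π with π_1 + π_2 = 1. From πP = π: π_1 · (1 − 14/15) + π_2 · 1/19 = π_1 ⇒ π_2 · 1/19 = π_1 · 14/15 ⇒ π_2/π_1 = (14/15)/(1/19) = 266/15. Together with π_1 + π_2 = 1:
  π_1 = (1/19)/(14/15 + 1/19) = (1/19)/(281/285) = 15/281,
  π_2 = (14/15)/(14/15 + 1/19) = (14/15)/(281/285) = 266/281.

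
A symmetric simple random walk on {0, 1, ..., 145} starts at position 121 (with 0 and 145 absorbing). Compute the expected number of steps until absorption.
E[τ | X_0 = 121] = 2904

Let v_k = E[τ | X_0 = k]. Boundary: v_0 = v_145 = 0. Recurrence: v_k = 1 + (v_{k-1} + v_{k+1})/2 for 1 ≤ k ≤ 144. The particular solution to v_k − (v_{k-1} + v_{k+1})/2 = 1 is v_k = −k^2. Adding homogeneous solution A + B k and matching boundaries gives v_k = k (145 − k). Substituting k = 121: v_121 = 121 · 24 = 2904.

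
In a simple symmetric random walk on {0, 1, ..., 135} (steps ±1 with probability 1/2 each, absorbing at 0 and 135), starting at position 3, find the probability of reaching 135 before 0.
P(hit 135 before 0) = 3/135 = 1/45

Let u_k = P(hit 135 before 0 | start at k). Then u_0 = 0, u_135 = 1, and u_k = u_{k-1}/2 + u_{k+1}/2 for 1 ≤ k ≤ 134. This harmonic recurrence is solved by u_k = k/135, giving u_3 = 3/135 = 1/45.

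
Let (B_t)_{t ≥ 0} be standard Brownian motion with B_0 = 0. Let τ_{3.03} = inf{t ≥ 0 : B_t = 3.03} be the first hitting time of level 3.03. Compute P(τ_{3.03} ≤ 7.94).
P(τ_{3.03} ≤ 7.94) = 2(1 − Φ(3.03/√7.94)) = 2(1 − Φ(1.0753)) ≈ 0.2822

By the reflection principle for standard BM, P(τ_b ≤ t) = 2 · P(B_t ≥ b). Since B_t ~ N(0, t), P(B_t ≥ 3.03) = 1 − Φ(3.03/√t) = 1 − Φ(3.03/√7.94) = 1 − Φ(1.0753) ≈ 0.14112. Doubling: P(τ_{3.03} ≤ 7.94) ≈ 2 · 0.14112 = 0.28224 ≈ 0.2822.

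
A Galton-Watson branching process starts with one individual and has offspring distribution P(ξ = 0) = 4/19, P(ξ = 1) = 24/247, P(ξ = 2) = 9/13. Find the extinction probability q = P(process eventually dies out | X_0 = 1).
q = 52/171

The pgf is f(s) = 4/19 + 24/247·s + 9/13·s². The extinction probability q is the smallest fixed point of f in [0, 1]. Setting s = f(s):
  9/13·s² + (24/247 − 1)·s + 4/19 = 0
  9/13·s² − (4/19 + 9/13)·s + 4/19 = 0
which factors as (s − 1)·(9/13·s − 4/19) = 0, giving roots s = 1 and s = (4/19)/(9/13) = 52/171.
Mean offspring μ = 24/247 + 2·9/13 = 366/247 > 1 (supercritical), so q < 1. The extinction probability is the smaller root: q = (4/19)/(9/13) = 52/171.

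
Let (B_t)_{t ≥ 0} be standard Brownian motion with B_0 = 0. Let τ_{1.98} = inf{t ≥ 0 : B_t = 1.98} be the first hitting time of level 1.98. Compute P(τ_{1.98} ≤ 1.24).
P(τ_{1.98} ≤ 1.24) = 2(1 − Φ(1.98/√1.24)) = 2(1 − Φ(1.7781)) ≈ 0.0754

By the reflection principle for standard BM, P(τ_b ≤ t) = 2 · P(B_t ≥ b). Since B_t ~ N(0, t), P(B_t ≥ 1.98) = 1 − Φ(1.98/√t) = 1 − Φ(1.98/√1.24) = 1 − Φ(1.7781) ≈ 0.03769. Doubling: P(τ_{1.98} ≤ 1.24) ≈ 2 · 0.03769 = 0.07538 ≈ 0.0754.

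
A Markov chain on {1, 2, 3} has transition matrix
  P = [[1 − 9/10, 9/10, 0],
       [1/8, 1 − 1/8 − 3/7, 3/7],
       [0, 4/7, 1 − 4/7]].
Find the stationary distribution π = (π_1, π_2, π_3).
π = (5/68, 9/17, 27/68)

This is a birth-death chain on three states, which satisfies detailed balance: π_1 · P_{12} = π_2 · P_{21} and π_2 · P_{23} = π_3 · P_{32}.
From π_1 · 9/10 = π_2 · 1/8: π_2/π_1 = (9/10)/(1/8) = 36/5.
From π_2 · 3/7 = π_3 · 4/7: π_3/π_2 = (3/7)/(4/7) = 3/4.
Take π_1 proportional to 1; then unnormalized π = (1, 36/5, 27/5). Normalize by dividing by the sum 68/5:
  π = (5/68, 9/17, 27/68).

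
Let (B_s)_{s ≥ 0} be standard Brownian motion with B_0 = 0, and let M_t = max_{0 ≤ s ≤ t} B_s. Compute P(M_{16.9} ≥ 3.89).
P(M_{16.9} ≥ 3.89) = 2·P(B_{16.9} ≥ 3.89) = 2(1 − Φ(3.89/√16.9)) ≈ 0.3440

By the reflection principle for Brownian motion, P(M_t ≥ a) = 2 · P(B_t ≥ a) for a ≥ 0. Since B_t ~ N(0, t), P(B_t ≥ 3.89) = 1 − Φ(3.89/√t) = 1 − Φ(3.89/√16.9) = 1 − Φ(0.9463). So
  P(M_{16.9} ≥ 3.89) = 2(1 − Φ(0.9463)) ≈ 0.3440.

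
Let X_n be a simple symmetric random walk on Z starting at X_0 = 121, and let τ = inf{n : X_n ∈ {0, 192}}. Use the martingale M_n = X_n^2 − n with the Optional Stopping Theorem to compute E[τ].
E[τ] = 8591

M_n = X_n^2 − n is a martingale (since E[X_{n+1}^2 | F_n] = X_n^2 + 1). By OST (τ has finite mean in a bounded region), E[M_τ] = E[M_0] = X_0^2 − 0 = 121^2 = 14641. Also E[M_τ] = E[X_τ^2] − E[τ]. The walk exits at 0 or 192, with P(hit 192 first) = 121/192, so E[X_τ^2] = 192^2 · 121/192 + 0 = 23232. Thus E[τ] = E[X_τ^2] − E[M_τ] = 23232 − 14641 = 8591 = 121(192 − 121) = 8591.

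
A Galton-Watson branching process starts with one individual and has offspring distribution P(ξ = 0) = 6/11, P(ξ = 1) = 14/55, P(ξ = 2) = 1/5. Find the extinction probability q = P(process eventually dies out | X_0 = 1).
q = 1

Mean offspring μ = 0·6/11 + 1·14/55 + 2·1/5 = 36/55 ≤ 1. For μ ≤ 1 with offspring not concentrated at 1, the Galton-Watson process goes extinct almost surely, so q = 1.
(Algebraic check: The pgf is f(s) = 6/11 + 14/55·s + 1/5·s². The extinction probability q is the smallest fixed point of f in [0, 1]. Setting s = f(s):
  1/5·s² + (14/55 − 1)·s + 6/11 = 0
  1/5·s² − (6/11 + 1/5)·s + 6/11 = 0
which factors as (s − 1)·(1/5·s − 6/11) = 0, giving roots s = 1 and s = (6/11)/(1/5) = 30/11. Since 30/11 ≥ 1, the smallest root in [0, 1] is s = 1.)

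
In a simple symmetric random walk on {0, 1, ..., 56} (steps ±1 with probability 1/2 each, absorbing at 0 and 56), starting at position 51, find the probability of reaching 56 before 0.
P(hit 56 before 0) = 51/56

Let u_k = P(hit 56 before 0 | start at k). Then u_0 = 0, u_56 = 1, and u_k = u_{k-1}/2 + u_{k+1}/2 for 1 ≤ k ≤ 55. This harmonic recurrence is solved by u_k = k/56, giving u_51 = 51/56.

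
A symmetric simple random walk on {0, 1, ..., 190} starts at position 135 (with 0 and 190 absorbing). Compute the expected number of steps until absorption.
E[τ | X_0 = 135] = 7425

Let v_k = E[τ | X_0 = k]. Boundary: v_0 = v_190 = 0. Recurrence: v_k = 1 + (v_{k-1} + v_{k+1})/2 for 1 ≤ k ≤ 189. The particular solution to v_k − (v_{k-1} + v_{k+1})/2 = 1 is v_k = −k^2. Adding homogeneous solution A + B k and matching boundaries gives v_k = k (190 − k). Substituting k = 135: v_135 = 135 · 55 = 7425.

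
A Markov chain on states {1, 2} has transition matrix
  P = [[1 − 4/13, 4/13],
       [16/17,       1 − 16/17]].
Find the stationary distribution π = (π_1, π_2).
π_1 = 52/69, π_2 = 17/69

Solve πP = π with π_1 + π_2 = 1. From πP = π: π_1 · (1 − 4/13) + π_2 · 16/17 = π_1 ⇒ π_2 · 16/17 = π_1 · 4/13 ⇒ π_2/π_1 = (4/13)/(16/17) = 17/52. Together with π_1 + π_2 = 1:
  π_1 = (16/17)/(4/13 + 16/17) = (16/17)/(276/221) = 52/69,
  π_2 = (4/13)/(4/13 + 16/17) = (4/13)/(276/221) = 17/69.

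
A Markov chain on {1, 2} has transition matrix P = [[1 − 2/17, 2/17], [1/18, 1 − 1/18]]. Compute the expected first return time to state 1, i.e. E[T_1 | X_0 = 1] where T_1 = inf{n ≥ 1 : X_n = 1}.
E[T_1 | X_0 = 1] = 1/π_1 = 53/17

For an irreducible recurrent Markov chain with stationary distribution π, E[T_i | X_0 = i] = 1/π_i (Kac's formula). Here π_1 = (1/18)/(2/17 + 1/18) = (1/18)/(53/306) = 17/53, so E[T_1 | X_0 = 1] = 1/π_1 = (2/17 + 1/18)/(1/18) = (53/306)/(1/18) = 53/17.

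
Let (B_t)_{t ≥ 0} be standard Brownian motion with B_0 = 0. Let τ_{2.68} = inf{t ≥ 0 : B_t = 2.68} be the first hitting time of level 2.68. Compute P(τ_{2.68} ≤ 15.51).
P(τ_{2.68} ≤ 15.51) = 2(1 − Φ(2.68/√15.51)) = 2(1 − Φ(0.6805)) ≈ 0.4962

By the reflection principle for standard BM, P(τ_b ≤ t) = 2 · P(B_t ≥ b). Since B_t ~ N(0, t), P(B_t ≥ 2.68) = 1 − Φ(2.68/√t) = 1 − Φ(2.68/√15.51) = 1 − Φ(0.6805) ≈ 0.24809. Doubling: P(τ_{2.68} ≤ 15.51) ≈ 2 · 0.24809 = 0.49618 ≈ 0.4962.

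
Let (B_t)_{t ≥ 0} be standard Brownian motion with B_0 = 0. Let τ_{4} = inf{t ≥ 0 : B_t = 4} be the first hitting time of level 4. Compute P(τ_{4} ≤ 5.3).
P(τ_{4} ≤ 5.3) = 2(1 − Φ(4/√5.3)) = 2(1 − Φ(1.7375)) ≈ 0.0823

By the reflection principle for standard BM, P(τ_b ≤ t) = 2 · P(B_t ≥ b). Since B_t ~ N(0, t), P(B_t ≥ 4) = 1 − Φ(4/√t) = 1 − Φ(4/√5.3) = 1 − Φ(1.7375) ≈ 0.04115. Doubling: P(τ_{4} ≤ 5.3) ≈ 2 · 0.04115 = 0.08230 ≈ 0.0823.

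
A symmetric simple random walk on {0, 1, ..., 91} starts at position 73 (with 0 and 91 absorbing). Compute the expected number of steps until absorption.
E[τ | X_0 = 73] = 1314

Let v_k = E[τ | X_0 = k]. Boundary: v_0 = v_91 = 0. Recurrence: v_k = 1 + (v_{k-1} + v_{k+1})/2 for 1 ≤ k ≤ 90. The particular solution to v_k − (v_{k-1} + v_{k+1})/2 = 1 is v_k = −k^2. Adding homogeneous solution A + B k and matching boundaries gives v_k = k (91 − k). Substituting k = 73: v_73 = 73 · 18 = 1314.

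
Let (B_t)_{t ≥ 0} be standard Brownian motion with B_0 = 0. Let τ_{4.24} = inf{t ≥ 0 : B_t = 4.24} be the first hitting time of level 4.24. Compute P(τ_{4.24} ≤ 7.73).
P(τ_{4.24} ≤ 7.73) = 2(1 − Φ(4.24/√7.73)) = 2(1 − Φ(1.5250)) ≈ 0.1273

By the reflection principle for standard BM, P(τ_b ≤ t) = 2 · P(B_t ≥ b). Since B_t ~ N(0, t), P(B_t ≥ 4.24) = 1 − Φ(4.24/√t) = 1 − Φ(4.24/√7.73) = 1 − Φ(1.5250) ≈ 0.06363. Doubling: P(τ_{4.24} ≤ 7.73) ≈ 2 · 0.06363 = 0.12726 ≈ 0.1273.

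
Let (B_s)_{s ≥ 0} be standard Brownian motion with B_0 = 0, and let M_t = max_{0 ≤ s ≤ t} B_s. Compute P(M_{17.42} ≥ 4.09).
P(M_{17.42} ≥ 4.09) = 2·P(B_{17.42} ≥ 4.09) = 2(1 − Φ(4.09/√17.42)) ≈ 0.3271

By the reflection principle for Brownian motion, P(M_t ≥ a) = 2 · P(B_t ≥ a) for a ≥ 0. Since B_t ~ N(0, t), P(B_t ≥ 4.09) = 1 − Φ(4.09/√t) = 1 − Φ(4.09/√17.42) = 1 − Φ(0.9799). So
  P(M_{17.42} ≥ 4.09) = 2(1 − Φ(0.9799)) ≈ 0.3271.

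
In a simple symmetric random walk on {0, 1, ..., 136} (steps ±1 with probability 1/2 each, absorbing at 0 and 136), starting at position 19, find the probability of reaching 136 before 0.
P(hit 136 before 0) = 19/136

Let u_k = P(hit 136 before 0 | start at k). Then u_0 = 0, u_136 = 1, and u_k = u_{k-1}/2 + u_{k+1}/2 for 1 ≤ k ≤ 135. This harmonic recurrence is solved by u_k = k/136, giving u_19 = 19/136.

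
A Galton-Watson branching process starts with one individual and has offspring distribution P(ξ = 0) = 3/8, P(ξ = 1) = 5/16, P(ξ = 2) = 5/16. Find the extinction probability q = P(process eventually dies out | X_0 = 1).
q = 1

Mean offspring μ = 0·3/8 + 1·5/16 + 2·5/16 = 15/16 ≤ 1. For μ ≤ 1 with offspring not concentrated at 1, the Galton-Watson process goes extinct almost surely, so q = 1.
(Algebraic check: The pgf is f(s) = 3/8 + 5/16·s + 5/16·s². The extinction probability q is the smallest fixed point of f in [0, 1]. Setting s = f(s):
  5/16·s² + (5/16 − 1)·s + 3/8 = 0
  5/16·s² − (3/8 + 5/16)·s + 3/8 = 0
which factors as (s − 1)·(5/16·s − 3/8) = 0, giving roots s = 1 and s = (3/8)/(5/16) = 6/5. Since 6/5 ≥ 1, the smallest root in [0, 1] is s = 1.)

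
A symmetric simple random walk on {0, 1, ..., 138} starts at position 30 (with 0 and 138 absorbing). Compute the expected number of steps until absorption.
E[τ | X_0 = 30] = 3240

Let v_k = E[τ | X_0 = k]. Boundary: v_0 = v_138 = 0. Recurrence: v_k = 1 + (v_{k-1} + v_{k+1})/2 for 1 ≤ k ≤ 137. The particular solution to v_k − (v_{k-1} + v_{k+1})/2 = 1 is v_k = −k^2. Adding homogeneous solution A + B k and matching boundaries gives v_k = k (138 − k). Substituting k = 30: v_30 = 30 · 108 = 3240.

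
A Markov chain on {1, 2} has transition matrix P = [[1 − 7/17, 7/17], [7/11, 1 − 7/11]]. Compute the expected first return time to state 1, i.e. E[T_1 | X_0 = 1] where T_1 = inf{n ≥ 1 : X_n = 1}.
E[T_1 | X_0 = 1] = 1/π_1 = 28/17

For an irreducible recurrent Markov chain with stationary distribution π, E[T_i | X_0 = i] = 1/π_i (Kac's formula). Here π_1 = (7/11)/(7/17 + 7/11) = (7/11)/(196/187) = 17/28, so E[T_1 | X_0 = 1] = 1/π_1 = (7/17 + 7/11)/(7/11) = (196/187)/(7/11) = 28/17.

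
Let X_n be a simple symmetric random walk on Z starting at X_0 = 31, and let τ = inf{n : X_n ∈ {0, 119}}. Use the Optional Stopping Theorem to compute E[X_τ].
E[X_τ] = 31

X_n is a martingale and τ is a bounded-mean stopping time (indeed τ is finite a.s. with bounded expectation since the walk is in a bounded region). By the OST, E[X_τ] = E[X_0] = 31. Equivalently: E[X_τ] = 119 · P(hit 119 first) + 0 · P(hit 0 first) = 119 · (31/119) = 31.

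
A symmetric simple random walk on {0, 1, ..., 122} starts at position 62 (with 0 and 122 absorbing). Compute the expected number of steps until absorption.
E[τ | X_0 = 62] = 3720

Let v_k = E[τ | X_0 = k]. Boundary: v_0 = v_122 = 0. Recurrence: v_k = 1 + (v_{k-1} + v_{k+1})/2 for 1 ≤ k ≤ 121. The particular solution to v_k − (v_{k-1} + v_{k+1})/2 = 1 is v_k = −k^2. Adding homogeneous solution A + B k and matching boundaries gives v_k = k (122 − k). Substituting k = 62: v_62 = 62 · 60 = 3720.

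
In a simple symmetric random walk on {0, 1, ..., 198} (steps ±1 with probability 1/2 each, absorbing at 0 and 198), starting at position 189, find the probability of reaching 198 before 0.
P(hit 198 before 0) = 189/198 = 21/22

Let u_k = P(hit 198 before 0 | start at k). Then u_0 = 0, u_198 = 1, and u_k = u_{k-1}/2 + u_{k+1}/2 for 1 ≤ k ≤ 197. This harmonic recurrence is solved by u_k = k/198, giving u_189 = 189/198 = 21/22.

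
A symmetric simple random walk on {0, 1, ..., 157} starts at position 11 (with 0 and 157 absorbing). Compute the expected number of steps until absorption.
E[τ | X_0 = 11] = 1606

Let v_k = E[τ | X_0 = k]. Boundary: v_0 = v_157 = 0. Recurrence: v_k = 1 + (v_{k-1} + v_{k+1})/2 for 1 ≤ k ≤ 156. The particular solution to v_k − (v_{k-1} + v_{k+1})/2 = 1 is v_k = −k^2. Adding homogeneous solution A + B k and matching boundaries gives v_k = k (157 − k). Substituting k = 11: v_11 = 11 · 146 = 1606.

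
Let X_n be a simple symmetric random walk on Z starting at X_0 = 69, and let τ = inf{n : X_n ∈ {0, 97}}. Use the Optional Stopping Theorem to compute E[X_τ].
E[X_τ] = 69

X_n is a martingale and τ is a bounded-mean stopping time (indeed τ is finite a.s. with bounded expectation since the walk is in a bounded region). By the OST, E[X_τ] = E[X_0] = 69. Equivalently: E[X_τ] = 97 · P(hit 97 first) + 0 · P(hit 0 first) = 97 · (69/97) = 69.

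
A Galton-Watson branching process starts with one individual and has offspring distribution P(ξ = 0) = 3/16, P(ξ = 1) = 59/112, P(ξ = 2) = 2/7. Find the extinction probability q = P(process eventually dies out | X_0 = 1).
q = 21/32

The pgf is f(s) = 3/16 + 59/112·s + 2/7·s². The extinction probability q is the smallest fixed point of f in [0, 1]. Setting s = f(s):
  2/7·s² + (59/112 − 1)·s + 3/16 = 0
  2/7·s² − (3/16 + 2/7)·s + 3/16 = 0
which factors as (s − 1)·(2/7·s − 3/16) = 0, giving roots s = 1 and s = (3/16)/(2/7) = 21/32.
Mean offspring μ = 59/112 + 2·2/7 = 123/112 > 1 (supercritical), so q < 1. The extinction probability is the smaller root: q = (3/16)/(2/7) = 21/32.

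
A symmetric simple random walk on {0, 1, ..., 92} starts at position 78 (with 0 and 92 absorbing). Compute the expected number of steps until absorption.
E[τ | X_0 = 78] = 1092

Let v_k = E[τ | X_0 = k]. Boundary: v_0 = v_92 = 0. Recurrence: v_k = 1 + (v_{k-1} + v_{k+1})/2 for 1 ≤ k ≤ 91. The particular solution to v_k − (v_{k-1} + v_{k+1})/2 = 1 is v_k = −k^2. Adding homogeneous solution A + B k and matching boundaries gives v_k = k (92 − k). Substituting k = 78: v_78 = 78 · 14 = 1092.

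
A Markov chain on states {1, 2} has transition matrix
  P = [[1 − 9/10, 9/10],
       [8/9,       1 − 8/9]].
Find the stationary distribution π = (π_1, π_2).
π_1 = 80/161, π_2 = 81/161

Solve πP = π with π_1 + π_2 = 1. From πP = π: π_1 · (1 − 9/10) + π_2 · 8/9 = π_1 ⇒ π_2 · 8/9 = π_1 · 9/10 ⇒ π_2/π_1 = (9/10)/(8/9) = 81/80. Together with π_1 + π_2 = 1:
  π_1 = (8/9)/(9/10 + 8/9) = (8/9)/(161/90) = 80/161,
  π_2 = (9/10)/(9/10 + 8/9) = (9/10)/(161/90) = 81/161.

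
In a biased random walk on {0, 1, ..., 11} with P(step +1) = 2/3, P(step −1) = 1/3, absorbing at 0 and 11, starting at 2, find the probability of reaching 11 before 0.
P(hit 11 before 0) = (1 − (1/2)^2) / (1 − (1/2)^11) = 1536/2047

Let u_k denote P(reach 11 before 0 | start at k). Boundary: u_0 = 0, u_11 = 1. Recurrence: u_k = 2/3·u_{k+1} + 1/3·u_{k-1} for 1 ≤ k ≤ 10. Try u_k = A + B·r^k with r = q/p = (1/3)/(2/3) = 1/2. Substitution satisfies the recurrence; boundary conditions give:
  u_k = (1 − r^k) / (1 − r^N) = (1 − (1/2)^2) / (1 − (1/2)^11) = 1536/2047.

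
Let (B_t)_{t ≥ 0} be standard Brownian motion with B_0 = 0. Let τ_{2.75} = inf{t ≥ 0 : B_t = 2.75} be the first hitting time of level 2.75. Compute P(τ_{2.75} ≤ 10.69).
P(τ_{2.75} ≤ 10.69) = 2(1 − Φ(2.75/√10.69)) = 2(1 − Φ(0.8411)) ≈ 0.4003

By the reflection principle for standard BM, P(τ_b ≤ t) = 2 · P(B_t ≥ b). Since B_t ~ N(0, t), P(B_t ≥ 2.75) = 1 − Φ(2.75/√t) = 1 − Φ(2.75/√10.69) = 1 − Φ(0.8411) ≈ 0.20015. Doubling: P(τ_{2.75} ≤ 10.69) ≈ 2 · 0.20015 = 0.40030 ≈ 0.4003.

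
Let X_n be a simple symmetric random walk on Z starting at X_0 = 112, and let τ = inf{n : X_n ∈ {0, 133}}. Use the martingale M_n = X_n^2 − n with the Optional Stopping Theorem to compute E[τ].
E[τ] = 2352

M_n = X_n^2 − n is a martingale (since E[X_{n+1}^2 | F_n] = X_n^2 + 1). By OST (τ has finite mean in a bounded region), E[M_τ] = E[M_0] = X_0^2 − 0 = 112^2 = 12544. Also E[M_τ] = E[X_τ^2] − E[τ]. The walk exits at 0 or 133, with P(hit 133 first) = 112/133, so E[X_τ^2] = 133^2 · 112/133 + 0 = 14896. Thus E[τ] = E[X_τ^2] − E[M_τ] = 14896 − 12544 = 2352 = 112(133 − 112) = 2352.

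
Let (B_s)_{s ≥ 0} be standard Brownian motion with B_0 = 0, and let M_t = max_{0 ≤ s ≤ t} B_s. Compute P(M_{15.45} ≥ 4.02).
P(M_{15.45} ≥ 4.02) = 2·P(B_{15.45} ≥ 4.02) = 2(1 − Φ(4.02/√15.45)) ≈ 0.3064

By the reflection principle for Brownian motion, P(M_t ≥ a) = 2 · P(B_t ≥ a) for a ≥ 0. Since B_t ~ N(0, t), P(B_t ≥ 4.02) = 1 − Φ(4.02/√t) = 1 − Φ(4.02/√15.45) = 1 − Φ(1.0227). So
  P(M_{15.45} ≥ 4.02) = 2(1 − Φ(1.0227)) ≈ 0.3064.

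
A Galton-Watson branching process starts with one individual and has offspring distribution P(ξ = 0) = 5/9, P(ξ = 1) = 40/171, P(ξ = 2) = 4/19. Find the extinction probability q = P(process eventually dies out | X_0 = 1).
q = 1

Mean offspring μ = 0·5/9 + 1·40/171 + 2·4/19 = 112/171 ≤ 1. For μ ≤ 1 with offspring not concentrated at 1, the Galton-Watson process goes extinct almost surely, so q = 1.
(Algebraic check: The pgf is f(s) = 5/9 + 40/171·s + 4/19·s². The extinction probability q is the smallest fixed point of f in [0, 1]. Setting s = f(s):
  4/19·s² + (40/171 − 1)·s + 5/9 = 0
  4/19·s² − (5/9 + 4/19)·s + 5/9 = 0
which factors as (s − 1)·(4/19·s − 5/9) = 0, giving roots s = 1 and s = (5/9)/(4/19) = 95/36. Since 95/36 ≥ 1, the smallest root in [0, 1] is s = 1.)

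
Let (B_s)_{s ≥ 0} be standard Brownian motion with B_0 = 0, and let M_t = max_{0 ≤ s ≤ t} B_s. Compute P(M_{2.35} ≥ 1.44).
P(M_{2.35} ≥ 1.44) = 2·P(B_{2.35} ≥ 1.44) = 2(1 − Φ(1.44/√2.35)) ≈ 0.3475

By the reflection principle for Brownian motion, P(M_t ≥ a) = 2 · P(B_t ≥ a) for a ≥ 0. Since B_t ~ N(0, t), P(B_t ≥ 1.44) = 1 − Φ(1.44/√t) = 1 − Φ(1.44/√2.35) = 1 − Φ(0.9394). So
  P(M_{2.35} ≥ 1.44) = 2(1 − Φ(0.9394)) ≈ 0.3475.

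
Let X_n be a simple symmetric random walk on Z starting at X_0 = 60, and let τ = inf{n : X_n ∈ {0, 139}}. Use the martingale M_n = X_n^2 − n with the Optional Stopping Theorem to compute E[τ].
E[τ] = 4740

M_n = X_n^2 − n is a martingale (since E[X_{n+1}^2 | F_n] = X_n^2 + 1). By OST (τ has finite mean in a bounded region), E[M_τ] = E[M_0] = X_0^2 − 0 = 60^2 = 3600. Also E[M_τ] = E[X_τ^2] − E[τ]. The walk exits at 0 or 139, with P(hit 139 first) = 60/139, so E[X_τ^2] = 139^2 · 60/139 + 0 = 8340. Thus E[τ] = E[X_τ^2] − E[M_τ] = 8340 − 3600 = 4740 = 60(139 − 60) = 4740.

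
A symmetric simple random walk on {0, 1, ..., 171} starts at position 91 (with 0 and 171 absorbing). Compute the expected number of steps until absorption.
E[τ | X_0 = 91] = 7280

Let v_k = E[τ | X_0 = k]. Boundary: v_0 = v_171 = 0. Recurrence: v_k = 1 + (v_{k-1} + v_{k+1})/2 for 1 ≤ k ≤ 170. The particular solution to v_k − (v_{k-1} + v_{k+1})/2 = 1 is v_k = −k^2. Adding homogeneous solution A + B k and matching boundaries gives v_k = k (171 − k). Substituting k = 91: v_91 = 91 · 80 = 7280.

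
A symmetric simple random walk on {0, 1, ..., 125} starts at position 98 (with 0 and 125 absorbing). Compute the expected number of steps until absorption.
E[τ | X_0 = 98] = 2646

Let v_k = E[τ | X_0 = k]. Boundary: v_0 = v_125 = 0. Recurrence: v_k = 1 + (v_{k-1} + v_{k+1})/2 for 1 ≤ k ≤ 124. The particular solution to v_k − (v_{k-1} + v_{k+1})/2 = 1 is v_k = −k^2. Adding homogeneous solution A + B k and matching boundaries gives v_k = k (125 − k). Substituting k = 98: v_98 = 98 · 27 = 2646.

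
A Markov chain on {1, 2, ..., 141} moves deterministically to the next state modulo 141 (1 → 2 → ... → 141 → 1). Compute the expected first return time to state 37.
E[T_37 | X_0 = 37] = 141

The chain cycles deterministically, so starting at state 37 it returns in exactly 141 steps. Equivalently, the stationary distribution is uniform π_j = 1/141 for every state j, so by Kac's formula E[T_37] = 1/π_37 = 141.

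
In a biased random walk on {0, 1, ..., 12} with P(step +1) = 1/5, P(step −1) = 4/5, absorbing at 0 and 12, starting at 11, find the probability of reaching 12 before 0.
P(hit 12 before 0) = (1 − (4)^11) / (1 − (4)^12) = 1398101/5592405

Let u_k denote P(reach 12 before 0 | start at k). Boundary: u_0 = 0, u_12 = 1. Recurrence: u_k = 1/5·u_{k+1} + 4/5·u_{k-1} for 1 ≤ k ≤ 11. Try u_k = A + B·r^k with r = q/p = (4/5)/(1/5) = 4. Substitution satisfies the recurrence; boundary conditions give:
  u_k = (1 − r^k) / (1 − r^N) = (1 − (4)^11) / (1 − (4)^12) = 1398101/5592405.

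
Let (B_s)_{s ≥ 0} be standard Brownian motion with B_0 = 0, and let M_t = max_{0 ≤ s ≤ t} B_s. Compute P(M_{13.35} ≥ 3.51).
P(M_{13.35} ≥ 3.51) = 2·P(B_{13.35} ≥ 3.51) = 2(1 − Φ(3.51/√13.35)) ≈ 0.3367

By the reflection principle for Brownian motion, P(M_t ≥ a) = 2 · P(B_t ≥ a) for a ≥ 0. Since B_t ~ N(0, t), P(B_t ≥ 3.51) = 1 − Φ(3.51/√t) = 1 − Φ(3.51/√13.35) = 1 − Φ(0.9607). So
  P(M_{13.35} ≥ 3.51) = 2(1 − Φ(0.9607)) ≈ 0.3367.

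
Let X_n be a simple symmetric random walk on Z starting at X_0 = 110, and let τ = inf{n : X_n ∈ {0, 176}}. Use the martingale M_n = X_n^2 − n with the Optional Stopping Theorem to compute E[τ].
E[τ] = 7260

M_n = X_n^2 − n is a martingale (since E[X_{n+1}^2 | F_n] = X_n^2 + 1). By OST (τ has finite mean in a bounded region), E[M_τ] = E[M_0] = X_0^2 − 0 = 110^2 = 12100. Also E[M_τ] = E[X_τ^2] − E[τ]. The walk exits at 0 or 176, with P(hit 176 first) = 110/176, so E[X_τ^2] = 176^2 · 110/176 + 0 = 19360. Thus E[τ] = E[X_τ^2] − E[M_τ] = 19360 − 12100 = 7260 = 110(176 − 110) = 7260.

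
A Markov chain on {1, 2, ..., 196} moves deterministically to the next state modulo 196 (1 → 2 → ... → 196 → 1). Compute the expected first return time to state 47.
E[T_47 | X_0 = 47] = 196

The chain cycles deterministically, so starting at state 47 it returns in exactly 196 steps. Equivalently, the stationary distribution is uniform π_j = 1/196 for every state j, so by Kac's formula E[T_47] = 1/π_47 = 196.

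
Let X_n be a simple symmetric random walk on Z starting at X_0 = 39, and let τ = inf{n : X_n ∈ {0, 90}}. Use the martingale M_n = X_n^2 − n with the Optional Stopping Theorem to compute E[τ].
E[τ] = 1989

M_n = X_n^2 − n is a martingale (since E[X_{n+1}^2 | F_n] = X_n^2 + 1). By OST (τ has finite mean in a bounded region), E[M_τ] = E[M_0] = X_0^2 − 0 = 39^2 = 1521. Also E[M_τ] = E[X_τ^2] − E[τ]. The walk exits at 0 or 90, with P(hit 90 first) = 39/90, so E[X_τ^2] = 90^2 · 39/90 + 0 = 3510. Thus E[τ] = E[X_τ^2] − E[M_τ] = 3510 − 1521 = 1989 = 39(90 − 39) = 1989.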